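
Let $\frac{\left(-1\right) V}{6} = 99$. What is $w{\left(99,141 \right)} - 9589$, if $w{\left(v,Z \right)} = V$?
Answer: $-10183$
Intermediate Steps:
$V = -594$ ($V = \left(-6\right) 99 = -594$)
$w{\left(v,Z \right)} = -594$
$w{\left(99,141 \right)} - 9589 = -594 - 9589 = -10183$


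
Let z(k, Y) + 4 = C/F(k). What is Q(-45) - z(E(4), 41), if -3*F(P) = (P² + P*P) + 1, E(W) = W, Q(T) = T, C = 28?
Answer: -423/11 ≈ -38.455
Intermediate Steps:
F(P) = -⅓ - 2*P²/3 (F(P) = -((P² + P*P) + 1)/3 = -((P² + P²) + 1)/3 = -(2*P² + 1)/3 = -(1 + 2*P²)/3 = -⅓ - 2*P²/3)
z(k, Y) = -4 + 28/(-⅓ - 2*k²/3)
Q(-45) - z(E(4), 41) = -45 - 8*(-11 - 1*4²)/(1 + 2*4²) = -45 - 8*(-11 - 1*16)/(1 + 2*16) = -45 - 8*(-11 - 16)/(1 + 32) = -45 - 8*(-27)/33 = -45 - 1*(-72/11) = -45 + 72/11 = -423/11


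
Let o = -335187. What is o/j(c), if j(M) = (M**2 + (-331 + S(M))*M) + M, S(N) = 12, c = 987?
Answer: -37243/73367 ≈ -0.50763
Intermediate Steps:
j(M) = M**2 - 318*M (j(M) = (M**2 + (-331 + 12)*M) + M = (M**2 - 319*M) + M = M**2 - 318*M)
o/j(c) = -335187*1/(987*(-318 + 987)) = -335187/(987*669) = -335187/660303 = -335187*1/660303 = -37243/73367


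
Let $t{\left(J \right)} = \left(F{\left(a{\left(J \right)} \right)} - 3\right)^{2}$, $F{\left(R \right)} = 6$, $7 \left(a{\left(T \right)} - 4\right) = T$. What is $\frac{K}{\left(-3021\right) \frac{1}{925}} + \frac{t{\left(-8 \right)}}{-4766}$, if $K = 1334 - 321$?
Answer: $- \frac{4465888339}{14398086} \approx -310.17$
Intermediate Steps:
$a{\left(T \right)} = 4 + \frac{T}{7}$
$K = 1013$
$t{\left(J \right)} = 9$ ($t{\left(J \right)} = \left(6 - 3\right)^{2} = 3^{2} = 9$)
$\frac{K}{\left(-3021\right) \frac{1}{925}} + \frac{t{\left(-8 \right)}}{-4766} = \frac{1013}{\left(-3021\right) \frac{1}{925}} + \frac{9}{-4766} = \frac{1013}{\left(-3021\right) \frac{1}{925}} + 9 \left(- \frac{1}{4766}\right) = \frac{1013}{- \frac{3021}{925}} - \frac{9}{4766} = 1013 \left(- \frac{925}{3021}\right) - \frac{9}{4766} = - \frac{937025}{3021} - \frac{9}{4766} = - \frac{4465888339}{14398086}$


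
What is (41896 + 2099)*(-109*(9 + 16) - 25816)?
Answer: -1255661295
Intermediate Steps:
(41896 + 2099)*(-109*(9 + 16) - 25816) = 43995*(-109*25 - 25816) = 43995*(-2725 - 25816) = 43995*(-28541) = -1255661295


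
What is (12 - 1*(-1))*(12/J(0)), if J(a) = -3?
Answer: -52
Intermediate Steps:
(12 - 1*(-1))*(12/J(0)) = (12 - 1*(-1))*(12/(-3)) = (12 + 1)*(12*(-⅓)) = 13*(-4) = -52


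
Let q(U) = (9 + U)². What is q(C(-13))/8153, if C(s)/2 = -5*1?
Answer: 1/8153 ≈ 0.00012265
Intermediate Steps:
C(s) = -10 (C(s) = 2*(-5*1) = 2*(-5) = -10)
q(C(-13))/8153 = (9 - 10)²/8153 = (-1)²*(1/8153) = 1*(1/8153) = 1/8153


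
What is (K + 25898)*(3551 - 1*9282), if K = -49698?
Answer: 136397800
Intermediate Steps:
(K + 25898)*(3551 - 1*9282) = (-49698 + 25898)*(3551 - 1*9282) = -23800*(3551 - 9282) = -23800*(-5731) = 136397800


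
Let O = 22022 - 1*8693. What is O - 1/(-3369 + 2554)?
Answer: 10863136/815 ≈ 13329.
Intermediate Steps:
O = 13329 (O = 22022 - 8693 = 13329)
O - 1/(-3369 + 2554) = 13329 - 1/(-3369 + 2554) = 13329 - 1/(-815) = 13329 - 1*(-1/815) = 13329 + 1/815 = 10863136/815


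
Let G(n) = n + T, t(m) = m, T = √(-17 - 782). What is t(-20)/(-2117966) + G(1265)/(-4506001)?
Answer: -1294553485/4771778456983 - I*√799/4506001 ≈ -0.00027129 - 6.2731e-6*I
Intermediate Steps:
T = I*√799 (T = √(-799) = I*√799 ≈ 28.267*I)
G(n) = n + I*√799
t(-20)/(-2117966) + G(1265)/(-4506001) = -20/(-2117966) + (1265 + I*√799)/(-4506001) = -20*(-1/2117966) + (1265 + I*√799)*(-1/4506001) = 10/1058983 + (-1265/4506001 - I*√799/4506001) = -1294553485/4771778456983 - I*√799/4506001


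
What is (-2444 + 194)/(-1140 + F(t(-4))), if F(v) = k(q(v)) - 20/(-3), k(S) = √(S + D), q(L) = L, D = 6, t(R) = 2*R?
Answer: 11475000/5780009 + 10125*I*√2/5780009 ≈ 1.9853 + 0.0024773*I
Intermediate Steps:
k(S) = √(6 + S) (k(S) = √(S + 6) = √(6 + S))
F(v) = 20/3 + √(6 + v) (F(v) = √(6 + v) - 20/(-3) = √(6 + v) - 20*(-⅓) = √(6 + v) + 20/3 = 20/3 + √(6 + v))
(-2444 + 194)/(-1140 + F(t(-4))) = (-2444 + 194)/(-1140 + (20/3 + √(6 + 2*(-4)))) = -2250/(-1140 + (20/3 + √(6 - 8))) = -2250/(-1140 + (20/3 + √(-2))) = -2250/(-1140 + (20/3 + I*√2)) = -2250/(-3400/3 + I*√2)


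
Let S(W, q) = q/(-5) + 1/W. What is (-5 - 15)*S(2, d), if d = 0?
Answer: -10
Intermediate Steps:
S(W, q) = 1/W - q/5 (S(W, q) = q*(-⅕) + 1/W = -q/5 + 1/W = 1/W - q/5)
(-5 - 15)*S(2, d) = (-5 - 15)*(1/2 - ⅕*0) = -20*(½ + 0) = -20*½ = -10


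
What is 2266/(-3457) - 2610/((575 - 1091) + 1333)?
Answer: -10874092/2824369 ≈ -3.8501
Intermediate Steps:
2266/(-3457) - 2610/((575 - 1091) + 1333) = 2266*(-1/3457) - 2610/(-516 + 1333) = -2266/3457 - 2610/817 = -10874092/2824369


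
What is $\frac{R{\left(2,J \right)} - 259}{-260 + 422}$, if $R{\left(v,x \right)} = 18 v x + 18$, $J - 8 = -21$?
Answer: $- \frac{709}{162} \approx -4.3765$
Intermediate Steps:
$J = -13$ ($J = 8 - 21 = -13$)
$R{\left(v,x \right)} = 18 + 18 v x$ ($R{\left(v,x \right)} = 18 v x + 18 = 18 + 18 v x$)
$\frac{R{\left(2,J \right)} - 259}{-260 + 422} = \frac{\left(18 + 18 \cdot 2 \left(-13\right)\right) - 259}{-260 + 422} = \frac{\left(18 - 468\right) - 259}{162} = \left(-450 - 259\right) \frac{1}{162} = \left(-709\right) \frac{1}{162} = - \frac{709}{162}$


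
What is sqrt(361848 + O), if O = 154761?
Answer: 3*sqrt(57401) ≈ 718.75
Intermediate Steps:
sqrt(361848 + O) = sqrt(361848 + 154761) = sqrt(516609) = 3*sqrt(57401)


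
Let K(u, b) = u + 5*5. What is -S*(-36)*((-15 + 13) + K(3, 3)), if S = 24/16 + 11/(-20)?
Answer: 4446/5 ≈ 889.20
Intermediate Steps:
K(u, b) = 25 + u (K(u, b) = u + 25 = 25 + u)
S = 19/20 (S = 24*(1/16) + 11*(-1/20) = 3/2 - 11/20 = 19/20 ≈ 0.95000)
-S*(-36)*((-15 + 13) + K(3, 3)) = -(19/20)*(-36)*((-15 + 13) + (25 + 3)) = -(-171)*(-2 + 28)/5 = -(-171)*26/5 = -1*(-4446/5) = 4446/5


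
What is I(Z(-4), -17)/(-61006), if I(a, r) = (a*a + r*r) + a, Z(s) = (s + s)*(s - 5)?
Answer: -5545/61006 ≈ -0.090893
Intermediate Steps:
Z(s) = 2*s*(-5 + s) (Z(s) = (2*s)*(-5 + s) = 2*s*(-5 + s))
I(a, r) = a + a**2 + r**2 (I(a, r) = (a**2 + r**2) + a = a + a**2 + r**2)
I(Z(-4), -17)/(-61006) = (2*(-4)*(-5 - 4) + (2*(-4)*(-5 - 4))**2 + (-17)**2)/(-61006) = (2*(-4)*(-9) + (2*(-4)*(-9))**2 + 289)*(-1/61006) = (72 + 72**2 + 289)*(-1/61006) = (72 + 5184 + 289)*(-1/61006) = 5545*(-1/61006) = -5545/61006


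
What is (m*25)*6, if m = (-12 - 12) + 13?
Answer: -1650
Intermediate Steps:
m = -11 (m = -24 + 13 = -11)
(m*25)*6 = -11*25*6 = -275*6 = -1650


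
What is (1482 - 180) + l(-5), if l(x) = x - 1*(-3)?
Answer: 1300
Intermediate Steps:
l(x) = 3 + x (l(x) = x + 3 = 3 + x)
(1482 - 180) + l(-5) = (1482 - 180) + (3 - 5) = 1302 - 2 = 1300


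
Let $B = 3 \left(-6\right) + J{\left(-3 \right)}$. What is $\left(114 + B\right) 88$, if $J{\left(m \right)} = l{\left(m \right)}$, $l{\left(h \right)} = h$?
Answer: $8184$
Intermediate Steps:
$J{\left(m \right)} = m$
$B = -21$ ($B = 3 \left(-6\right) - 3 = -18 - 3 = -21$)
$\left(114 + B\right) 88 = \left(114 - 21\right) 88 = 93 \cdot 88 = 8184$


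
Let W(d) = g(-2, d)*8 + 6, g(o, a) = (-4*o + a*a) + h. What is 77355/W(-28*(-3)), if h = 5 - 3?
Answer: 77355/56534 ≈ 1.3683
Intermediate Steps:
h = 2
g(o, a) = 2 + a² - 4*o (g(o, a) = (-4*o + a*a) + 2 = (-4*o + a²) + 2 = (a² - 4*o) + 2 = 2 + a² - 4*o)
W(d) = 86 + 8*d² (W(d) = (2 + d² - 4*(-2))*8 + 6 = (2 + d² + 8)*8 + 6 = (10 + d²)*8 + 6 = (80 + 8*d²) + 6 = 86 + 8*d²)
77355/W(-28*(-3)) = 77355/(86 + 8*(-28*(-3))²) = 77355/(86 + 8*84²) = 77355/(86 + 8*7056) = 77355/(86 + 56448) = 77355/56534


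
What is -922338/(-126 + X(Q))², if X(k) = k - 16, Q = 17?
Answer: -922338/15625 ≈ -59.030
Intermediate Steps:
X(k) = -16 + k
-922338/(-126 + X(Q))² = -922338/(-126 + (-16 + 17))² = -922338/(-126 + 1)² = -922338/((-125)²) = -922338/15625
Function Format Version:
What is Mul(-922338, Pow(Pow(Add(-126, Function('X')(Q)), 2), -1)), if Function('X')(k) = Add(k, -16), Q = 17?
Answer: Rational(-922338, 15625) ≈ -59.030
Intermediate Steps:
Function('X')(k) = Add(-16, k)
Mul(-922338, Pow(Pow(Add(-126, Function('X')(Q)), 2), -1)) = Mul(-922338, Pow(Pow(Add(-126, Add(-16, 17)), 2), -1)) = Mul(-922338, Pow(Pow(Add(-126, 1), 2), -1)) = Mul(-922338, Pow(Pow(-125, 2), -1)) = Mul(-922338, Pow(15625, -1)) = Mul(-922338, Rational(1, 15625)) = Rational(-922338, 15625)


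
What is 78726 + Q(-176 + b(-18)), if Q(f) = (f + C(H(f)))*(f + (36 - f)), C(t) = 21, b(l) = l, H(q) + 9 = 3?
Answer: 72498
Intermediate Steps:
H(q) = -6 (H(q) = -9 + 3 = -6)
Q(f) = 756 + 36*f (Q(f) = (f + 21)*(f + (36 - f)) = (21 + f)*36 = 756 + 36*f)
78726 + Q(-176 + b(-18)) = 78726 + (756 + 36*(-176 - 18)) = 78726 + (756 + 36*(-194)) = 78726 + (756 - 6984) = 78726 - 6228 = 72498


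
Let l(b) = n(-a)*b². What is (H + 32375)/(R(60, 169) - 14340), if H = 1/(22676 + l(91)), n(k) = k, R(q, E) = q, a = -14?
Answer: -1495832917/659783600 ≈ -2.2672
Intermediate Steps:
l(b) = 14*b² (l(b) = (-1*(-14))*b² = 14*b²)
H = 1/138610 (H = 1/(22676 + 14*91²) = 1/(22676 + 14*8281) = 1/(22676 + 115934) = 1/138610 ≈ 7.2145e-6)
(H + 32375)/(R(60, 169) - 14340) = (1/138610 + 32375)/(60 - 14340) = (4487498751/138610)/(-14280) = (4487498751/138610)*(-1/14280) = -1495832917/659783600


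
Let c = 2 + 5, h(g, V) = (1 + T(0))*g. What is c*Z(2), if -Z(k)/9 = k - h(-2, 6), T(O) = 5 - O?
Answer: -882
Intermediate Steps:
h(g, V) = 6*g (h(g, V) = (1 + (5 - 1*0))*g = (1 + (5 + 0))*g = (1 + 5)*g = 6*g)
c = 7
Z(k) = -108 - 9*k (Z(k) = -9*(k - 6*(-2)) = -9*(k - 1*(-12)) = -9*(k + 12) = -9*(12 + k) = -108 - 9*k)
c*Z(2) = 7*(-108 - 9*2) = 7*(-108 - 18) = 7*(-126) = -882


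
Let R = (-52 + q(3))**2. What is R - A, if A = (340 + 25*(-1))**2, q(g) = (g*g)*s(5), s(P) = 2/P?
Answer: -2422061/25 ≈ -96883.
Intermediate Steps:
q(g) = 2*g**2/5 (q(g) = (g*g)*(2/5) = g**2*(2*(1/5)) = g**2*(2/5) = 2*g**2/5)
R = 58564/25 (R = (-52 + (2/5)*3**2)**2 = (-52 + (2/5)*9)**2 = (-52 + 18/5)**2 = (-242/5)**2 = 58564/25 ≈ 2342.6)
A = 99225 (A = (340 - 25)**2 = 315**2 = 99225)
R - A = 58564/25 - 1*99225 = 58564/25 - 99225 = -2422061/25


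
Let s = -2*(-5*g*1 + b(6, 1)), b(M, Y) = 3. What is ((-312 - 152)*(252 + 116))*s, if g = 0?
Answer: 1024512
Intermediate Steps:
s = -6 (s = -2*(-5*0*1 + 3) = -2*(0*1 + 3) = -2*(0 + 3) = -2*3 = -6)
((-312 - 152)*(252 + 116))*s = ((-312 - 152)*(252 + 116))*(-6) = -464*368*(-6) = -170752*(-6) = 1024512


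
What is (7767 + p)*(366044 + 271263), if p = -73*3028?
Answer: -135922925039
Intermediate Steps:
p = -221044
(7767 + p)*(366044 + 271263) = (7767 - 221044)*(366044 + 271263) = -213277*637307 = -135922925039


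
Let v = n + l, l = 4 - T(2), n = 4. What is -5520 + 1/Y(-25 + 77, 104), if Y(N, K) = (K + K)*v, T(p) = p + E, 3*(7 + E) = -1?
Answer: -45926397/8320 ≈ -5520.0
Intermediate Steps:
E = -22/3 (E = -7 + (⅓)*(-1) = -7 - ⅓ = -22/3 ≈ -7.3333)
T(p) = -22/3 + p (T(p) = p - 22/3 = -22/3 + p)
l = 28/3 (l = 4 - (-22/3 + 2) = 4 - 1*(-16/3) = 4 + 16/3 = 28/3 ≈ 9.3333)
v = 40/3 (v = 4 + 28/3 = 40/3 ≈ 13.333)
Y(N, K) = 80*K/3 (Y(N, K) = (K + K)*(40/3) = (2*K)*(40/3) = 80*K/3)
-5520 + 1/Y(-25 + 77, 104) = -5520 + 1/((80/3)*104) = -5520 + 1/(8320/3) = -5520 + 3/8320 = -45926397/8320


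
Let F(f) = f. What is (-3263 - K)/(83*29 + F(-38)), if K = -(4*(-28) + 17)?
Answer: -146/103 ≈ -1.4175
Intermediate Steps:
K = 95 (K = -(-112 + 17) = -1*(-95) = 95)
(-3263 - K)/(83*29 + F(-38)) = (-3263 - 1*95)/(83*29 - 38) = (-3263 - 95)/(2407 - 38) = -3358/2369 = -3358*1/2369 = -146/103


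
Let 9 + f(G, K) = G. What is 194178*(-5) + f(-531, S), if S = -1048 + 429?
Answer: -971430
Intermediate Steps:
S = -619
f(G, K) = -9 + G
194178*(-5) + f(-531, S) = 194178*(-5) + (-9 - 531) = -970890 - 540 = -971430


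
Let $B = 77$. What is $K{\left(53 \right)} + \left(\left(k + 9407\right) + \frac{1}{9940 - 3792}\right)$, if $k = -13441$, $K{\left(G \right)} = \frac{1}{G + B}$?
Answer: $- \frac{1612063941}{399620} \approx -4034.0$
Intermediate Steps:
$K{\left(G \right)} = \frac{1}{77 + G}$ ($K{\left(G \right)} = \frac{1}{G + 77} = \frac{1}{77 + G}$)
$K{\left(53 \right)} + \left(\left(k + 9407\right) + \frac{1}{9940 - 3792}\right) = \frac{1}{77 + 53} + \left(\left(-13441 + 9407\right) + \frac{1}{9940 - 3792}\right) = \frac{1}{130} - \left(4034 - \frac{1}{6148}\right) = \frac{1}{130} + \left(-4034 + \frac{1}{6148}\right) = \frac{1}{130} - \frac{24801031}{6148} = - \frac{1612063941}{399620}$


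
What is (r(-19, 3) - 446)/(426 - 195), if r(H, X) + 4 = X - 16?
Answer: -463/231 ≈ -2.0043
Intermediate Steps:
r(H, X) = -20 + X (r(H, X) = -4 + (X - 16) = -4 + (-16 + X) = -20 + X)
(r(-19, 3) - 446)/(426 - 195) = ((-20 + 3) - 446)/(426 - 195) = (-17 - 446)/231 = -463*1/231 = -463/231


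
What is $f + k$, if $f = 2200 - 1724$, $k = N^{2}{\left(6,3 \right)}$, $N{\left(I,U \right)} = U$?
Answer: $485$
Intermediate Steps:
$k = 9$ ($k = 3^{2} = 9$)
$f = 476$ ($f = 2200 - 1724 = 476$)
$f + k = 476 + 9 = 485$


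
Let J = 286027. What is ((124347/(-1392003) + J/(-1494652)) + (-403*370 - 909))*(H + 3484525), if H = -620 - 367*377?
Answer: -58012534298003069012333/115586670442 ≈ -5.0190e+11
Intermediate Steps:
H = -138979 (H = -620 - 138359 = -138979)
((124347/(-1392003) + J/(-1494652)) + (-403*370 - 909))*(H + 3484525) = ((124347/(-1392003) + 286027/(-1494652)) + (-403*370 - 909))*(-138979 + 3484525) = ((124347*(-1/1392003) + 286027*(-1/1494652)) + (-149110 - 909))*3345546 = ((-41449/464001 - 286027/1494652) - 150019)*3345546 = (-194668644775/693520022652 - 150019)*3345546 = -104041374946875163/693520022652*3345546 = -58012534298003069012333/115586670442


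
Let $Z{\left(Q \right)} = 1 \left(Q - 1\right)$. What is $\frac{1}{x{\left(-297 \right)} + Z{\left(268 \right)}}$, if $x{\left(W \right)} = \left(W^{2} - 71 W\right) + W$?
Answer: $\frac{1}{109266} \approx 9.152 \cdot 10^{-6}$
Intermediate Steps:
$x{\left(W \right)} = W^{2} - 70 W$
$Z{\left(Q \right)} = -1 + Q$ ($Z{\left(Q \right)} = 1 \left(-1 + Q\right) = -1 + Q$)
$\frac{1}{x{\left(-297 \right)} + Z{\left(268 \right)}} = \frac{1}{- 297 \left(-70 - 297\right) + \left(-1 + 268\right)} = \frac{1}{\left(-297\right) \left(-367\right) + 267} = \frac{1}{108999 + 267} = \frac{1}{109266}$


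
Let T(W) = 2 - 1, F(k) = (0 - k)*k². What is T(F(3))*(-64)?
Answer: -64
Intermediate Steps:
F(k) = -k³ (F(k) = (-k)*k² = -k³)
T(W) = 1
T(F(3))*(-64) = 1*(-64) = -64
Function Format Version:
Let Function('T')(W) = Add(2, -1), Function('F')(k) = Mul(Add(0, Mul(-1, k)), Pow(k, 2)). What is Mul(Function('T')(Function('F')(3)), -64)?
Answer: -64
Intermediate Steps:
Function('F')(k) = Mul(-1, Pow(k, 3)) (Function('F')(k) = Mul(Mul(-1, k), Pow(k, 2)) = Mul(-1, Pow(k, 3)))
Function('T')(W) = 1
Mul(Function('T')(Function('F')(3)), -64) = Mul(1, -64) = -64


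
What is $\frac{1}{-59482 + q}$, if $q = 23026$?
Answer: $- \frac{1}{36456} \approx -2.743 \cdot 10^{-5}$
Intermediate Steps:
$\frac{1}{-59482 + q} = \frac{1}{-59482 + 23026} = \frac{1}{-36456} = - \frac{1}{36456}$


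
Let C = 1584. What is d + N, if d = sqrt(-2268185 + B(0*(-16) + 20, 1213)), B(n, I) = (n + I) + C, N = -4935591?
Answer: -4935591 + 14*I*sqrt(11558) ≈ -4.9356e+6 + 1505.1*I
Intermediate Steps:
B(n, I) = 1584 + I + n (B(n, I) = (n + I) + 1584 = (I + n) + 1584 = 1584 + I + n)
d = 14*I*sqrt(11558) (d = sqrt(-2268185 + (1584 + 1213 + (0*(-16) + 20))) = sqrt(-2268185 + (1584 + 1213 + (0 + 20))) = sqrt(-2268185 + (1584 + 1213 + 20)) = sqrt(-2268185 + 2817) = sqrt(-2265368) = 14*I*sqrt(11558) ≈ 1505.1*I)
d + N = 14*I*sqrt(11558) - 4935591 = -4935591 + 14*I*sqrt(11558)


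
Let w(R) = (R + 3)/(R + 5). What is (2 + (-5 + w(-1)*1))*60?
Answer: -150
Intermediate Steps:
w(R) = (3 + R)/(5 + R)
(2 + (-5 + w(-1)*1))*60 = (2 + (-5 + ((3 - 1)/(5 - 1))*1))*60 = (2 + (-5 + (2/4)*1))*60 = (2 + (-5 + ((¼)*2)*1))*60 = (2 + (-5 + (½)*1))*60 = (2 + (-5 + ½))*60 = (2 - 9/2)*60 = -5/2*60 = -150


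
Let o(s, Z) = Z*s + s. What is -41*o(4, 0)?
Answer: -164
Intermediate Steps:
o(s, Z) = s + Z*s
-41*o(4, 0) = -164*(1 + 0) = -164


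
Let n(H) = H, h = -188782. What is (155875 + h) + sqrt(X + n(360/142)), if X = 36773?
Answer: -32907 + 7*sqrt(3783377)/71 ≈ -32715.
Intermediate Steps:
(155875 + h) + sqrt(X + n(360/142)) = (155875 - 188782) + sqrt(36773 + 360/142) = -32907 + sqrt(36773 + 360*(1/142)) = -32907 + sqrt(36773 + 180/71) = -32907 + sqrt(2611063/71) = -32907 + 7*sqrt(3783377)/71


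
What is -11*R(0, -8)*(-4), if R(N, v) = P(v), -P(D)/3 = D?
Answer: 1056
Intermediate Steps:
P(D) = -3*D
R(N, v) = -3*v
-11*R(0, -8)*(-4) = -(-33)*(-8)*(-4) = -11*24*(-4) = -264*(-4) = 1056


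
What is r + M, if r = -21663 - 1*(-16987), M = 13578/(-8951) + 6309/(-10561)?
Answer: -442229214553/94531511 ≈ -4678.1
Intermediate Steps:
M = -199869117/94531511 (M = 13578*(-1/8951) + 6309*(-1/10561) = -13578/8951 - 6309/10561 = -199869117/94531511 ≈ -2.1143)
r = -4676 (r = -21663 + 16987 = -4676)
r + M = -4676 - 199869117/94531511 = -442229214553/94531511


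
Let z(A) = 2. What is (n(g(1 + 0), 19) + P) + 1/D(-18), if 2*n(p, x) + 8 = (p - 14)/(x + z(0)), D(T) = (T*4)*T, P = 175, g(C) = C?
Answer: 1548511/9072 ≈ 170.69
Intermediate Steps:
D(T) = 4*T**2 (D(T) = (4*T)*T = 4*T**2)
n(p, x) = -4 + (-14 + p)/(2*(2 + x)) (n(p, x) = -4 + ((p - 14)/(x + 2))/2 = -4 + ((-14 + p)/(2 + x))/2 = -4 + (-14 + p)/(2*(2 + x)))
(n(g(1 + 0), 19) + P) + 1/D(-18) = ((-30 + (1 + 0) - 8*19)/(2*(2 + 19)) + 175) + 1/(4*(-18)**2) = ((1/2)*(-30 + 1 - 152)/21 + 175) + 1/(4*324) = ((1/2)*(1/21)*(-181) + 175) + 1/1296 = (-181/42 + 175) + 1/1296 = 7169/42 + 1/1296 = 1548511/9072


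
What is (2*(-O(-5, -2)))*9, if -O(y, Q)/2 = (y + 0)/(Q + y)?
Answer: 180/7 ≈ 25.714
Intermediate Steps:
O(y, Q) = -2*y/(Q + y) (O(y, Q) = -2*(y + 0)/(Q + y) = -2*y/(Q + y))
(2*(-O(-5, -2)))*9 = (2*(-(-2)*(-5)/(-2 - 5)))*9 = (2*(-(-2)*(-5)/(-7)))*9 = (2*(-(-2)*(-5)*(-1)/7))*9 = (2*(-1*(-10/7)))*9 = (2*(10/7))*9 = (20/7)*9 = 180/7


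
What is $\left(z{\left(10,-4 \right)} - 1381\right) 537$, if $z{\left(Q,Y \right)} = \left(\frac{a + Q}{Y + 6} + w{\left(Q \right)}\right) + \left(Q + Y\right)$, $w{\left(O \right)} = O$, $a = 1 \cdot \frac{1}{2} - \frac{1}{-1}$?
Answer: $- \frac{2919669}{4} \approx -7.2992 \cdot 10^{5}$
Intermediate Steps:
$a = \frac{3}{2}$ ($a = 1 \cdot \frac{1}{2} - -1 = \frac{1}{2} + 1 = \frac{3}{2} \approx 1.5$)
$z{\left(Q,Y \right)} = Y + 2 Q + \frac{\frac{3}{2} + Q}{6 + Y}$ ($z{\left(Q,Y \right)} = \left(\frac{\frac{3}{2} + Q}{Y + 6} + Q\right) + \left(Q + Y\right) = \left(\frac{\frac{3}{2} + Q}{6 + Y} + Q\right) + \left(Q + Y\right) = \left(Q + \frac{\frac{3}{2} + Q}{6 + Y}\right) + \left(Q + Y\right) = Y + 2 Q + \frac{\frac{3}{2} + Q}{6 + Y}$)
$\left(z{\left(10,-4 \right)} - 1381\right) 537 = \left(\frac{\frac{3}{2} + \left(-4\right)^{2} + 6 \left(-4\right) + 13 \cdot 10 + 2 \cdot 10 \left(-4\right)}{6 - 4} - 1381\right) 537 = \left(\frac{\frac{3}{2} + 16 - 24 + 130 - 80}{2} - 1381\right) 537 = \left(\frac{1}{2} \cdot \frac{87}{2} - 1381\right) 537 = \left(\frac{87}{4} - 1381\right) 537 = \left(- \frac{5437}{4}\right) 537 = - \frac{2919669}{4}$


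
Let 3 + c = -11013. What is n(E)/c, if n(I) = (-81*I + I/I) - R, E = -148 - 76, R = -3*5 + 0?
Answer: -2270/1377 ≈ -1.6485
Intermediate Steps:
c = -11016 (c = -3 - 11013 = -11016)
R = -15 (R = -15 + 0 = -15)
E = -224
n(I) = 16 - 81*I (n(I) = (-81*I + I/I) - 1*(-15) = (-81*I + 1) + 15 = (1 - 81*I) + 15 = 16 - 81*I)
n(E)/c = (16 - 81*(-224))/(-11016) = (16 + 18144)*(-1/11016) = 18160*(-1/11016) = -2270/1377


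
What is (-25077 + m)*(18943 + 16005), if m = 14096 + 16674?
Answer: 198958964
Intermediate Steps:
m = 30770
(-25077 + m)*(18943 + 16005) = (-25077 + 30770)*(18943 + 16005) = 5693*34948 = 198958964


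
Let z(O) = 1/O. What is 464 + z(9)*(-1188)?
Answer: 332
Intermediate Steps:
464 + z(9)*(-1188) = 464 - 1188/9 = 464 + (1/9)*(-1188) = 464 - 132 = 332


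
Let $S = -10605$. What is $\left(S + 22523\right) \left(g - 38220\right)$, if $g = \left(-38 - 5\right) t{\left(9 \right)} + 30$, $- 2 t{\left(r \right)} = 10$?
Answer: $-452586050$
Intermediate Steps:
$t{\left(r \right)} = -5$ ($t{\left(r \right)} = \left(- \frac{1}{2}\right) 10 = -5$)
$g = 245$ ($g = \left(-38 - 5\right) \left(-5\right) + 30 = \left(-43\right) \left(-5\right) + 30 = 215 + 30 = 245$)
$\left(S + 22523\right) \left(g - 38220\right) = \left(-10605 + 22523\right) \left(245 - 38220\right) = 11918 \left(-37975\right) = -452586050$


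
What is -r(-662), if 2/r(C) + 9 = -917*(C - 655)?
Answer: -1/603840 ≈ -1.6561e-6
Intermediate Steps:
r(C) = 2/(600626 - 917*C) (r(C) = 2/(-9 - 917*(C - 655)) = 2/(-9 - 917*(-655 + C)) = 2/(-9 + (600635 - 917*C)) = 2/(600626 - 917*C))
-r(-662) = -(-2)/(-600626 + 917*(-662)) = -(-2)/(-600626 - 607054) = -(-2)/(-1207680) = -(-2)*(-1)/1207680 = -1*1/603840 = -1/603840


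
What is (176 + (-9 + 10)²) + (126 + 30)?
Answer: 333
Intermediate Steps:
(176 + (-9 + 10)²) + (126 + 30) = (176 + 1²) + 156 = (176 + 1) + 156 = 177 + 156 = 333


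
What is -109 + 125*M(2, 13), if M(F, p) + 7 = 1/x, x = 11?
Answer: -10699/11 ≈ -972.64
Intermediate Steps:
M(F, p) = -76/11 (M(F, p) = -7 + 1/11 = -76/11)
-109 + 125*M(2, 13) = -109 + 125*(-76/11) = -109 - 9500/11 = -10699/11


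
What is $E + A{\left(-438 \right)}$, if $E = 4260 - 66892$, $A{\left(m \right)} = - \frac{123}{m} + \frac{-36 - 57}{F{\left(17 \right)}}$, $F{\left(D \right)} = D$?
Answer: $- \frac{155465505}{2482} \approx -62637.0$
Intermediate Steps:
$A{\left(m \right)} = - \frac{93}{17} - \frac{123}{m}$ ($A{\left(m \right)} = - \frac{123}{m} + \frac{-36 - 57}{17} = - \frac{123}{m} - \frac{93}{17} = - \frac{93}{17} - \frac{123}{m}$)
$E = -62632$
$E + A{\left(-438 \right)} = -62632 - \left(\frac{93}{17} + \frac{123}{-438}\right) = -62632 - \frac{12881}{2482} = - \frac{155465505}{2482}$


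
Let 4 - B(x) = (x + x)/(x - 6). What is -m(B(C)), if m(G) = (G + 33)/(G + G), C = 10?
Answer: 16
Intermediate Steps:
B(x) = 4 - 2*x/(-6 + x) (B(x) = 4 - (x + x)/(x - 6) = 4 - 2*x/(-6 + x))
m(G) = (33 + G)/(2*G) (m(G) = (33 + G)/((2*G)) = (33 + G)*(1/(2*G)) = (33 + G)/(2*G))
-m(B(C)) = -(33 + 2*(-12 + 10)/(-6 + 10))/(2*(2*(-12 + 10)/(-6 + 10))) = -(33 + 2*(-2)/4)/(2*(2*(-2)/4)) = -(33 + 2*(1/4)*(-2))/(2*(2*(1/4)*(-2))) = -(33 - 1)/(2*(-1)) = -(-1)*32/2 = -1*(-16) = 16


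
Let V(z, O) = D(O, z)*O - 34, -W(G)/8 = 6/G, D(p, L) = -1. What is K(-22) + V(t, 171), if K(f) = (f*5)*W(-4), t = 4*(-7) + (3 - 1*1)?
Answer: -1525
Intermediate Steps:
W(G) = -48/G
t = -26 (t = -28 + (3 - 1) = -28 + 2 = -26)
V(z, O) = -34 - O (V(z, O) = -O - 34 = -34 - O)
K(f) = 60*f (K(f) = (f*5)*(-48/(-4)) = (5*f)*(-48*(-¼)) = (5*f)*12 = 60*f)
K(-22) + V(t, 171) = 60*(-22) + (-34 - 1*171) = -1320 + (-34 - 171) = -1320 - 205 = -1525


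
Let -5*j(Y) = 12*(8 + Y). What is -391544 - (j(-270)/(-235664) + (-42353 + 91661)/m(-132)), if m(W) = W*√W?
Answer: -57670515367/147290 - 4109*I*√33/726 ≈ -3.9154e+5 - 32.513*I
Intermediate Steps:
j(Y) = -96/5 - 12*Y/5 (j(Y) = -12*(8 + Y)/5 = -(96 + 12*Y)/5 = -96/5 - 12*Y/5)
m(W) = W^(3/2)
-391544 - (j(-270)/(-235664) + (-42353 + 91661)/m(-132)) = -391544 - ((-96/5 - 12/5*(-270))/(-235664) + (-42353 + 91661)/((-132)^(3/2))) = -391544 - ((-96/5 + 648)*(-1/235664) + 49308/((-264*I*√33))) = -391544 - ((3144/5)*(-1/235664) + 49308*(I*√33/8712)) = -391544 - (-393/147290 + 4109*I*√33/726) = -391544 + (393/147290 - 4109*I*√33/726) = -57670515367/147290 - 4109*I*√33/726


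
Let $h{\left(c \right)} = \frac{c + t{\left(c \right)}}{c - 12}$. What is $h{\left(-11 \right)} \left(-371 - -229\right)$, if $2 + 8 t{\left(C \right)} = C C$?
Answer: $\frac{2201}{92} \approx 23.924$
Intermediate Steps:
$t{\left(C \right)} = - \frac{1}{4} + \frac{C^{2}}{8}$ ($t{\left(C \right)} = - \frac{1}{4} + \frac{C C}{8} = - \frac{1}{4} + \frac{C^{2}}{8}$)
$h{\left(c \right)} = \frac{- \frac{1}{4} + c + \frac{c^{2}}{8}}{-12 + c}$ ($h{\left(c \right)} = \frac{c + \left(- \frac{1}{4} + \frac{c^{2}}{8}\right)}{c - 12} = \frac{- \frac{1}{4} + c + \frac{c^{2}}{8}}{-12 + c}$)
$h{\left(-11 \right)} \left(-371 - -229\right) = \frac{-2 + \left(-11\right)^{2} + 8 \left(-11\right)}{8 \left(-12 - 11\right)} \left(-371 - -229\right) = \frac{-2 + 121 - 88}{8 \left(-23\right)} \left(-371 + 229\right) = \frac{1}{8} \left(- \frac{1}{23}\right) 31 \left(-142\right) = \left(- \frac{31}{184}\right) \left(-142\right) = \frac{2201}{92}$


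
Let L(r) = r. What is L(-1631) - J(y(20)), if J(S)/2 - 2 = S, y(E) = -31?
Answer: -1573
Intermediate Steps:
J(S) = 4 + 2*S
L(-1631) - J(y(20)) = -1631 - (4 + 2*(-31)) = -1631 - (4 - 62) = -1631 - 1*(-58) = -1631 + 58 = -1573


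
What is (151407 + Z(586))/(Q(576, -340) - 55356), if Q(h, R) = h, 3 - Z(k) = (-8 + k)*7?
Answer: -36841/13695 ≈ -2.6901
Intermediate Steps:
Z(k) = 59 - 7*k (Z(k) = 3 - (-8 + k)*7 = 3 - (-56 + 7*k) = 3 + (56 - 7*k) = 59 - 7*k)
(151407 + Z(586))/(Q(576, -340) - 55356) = (151407 + (59 - 7*586))/(576 - 55356) = (151407 + (59 - 4102))/(-54780) = (151407 - 4043)*(-1/54780) = 147364*(-1/54780) = -36841/13695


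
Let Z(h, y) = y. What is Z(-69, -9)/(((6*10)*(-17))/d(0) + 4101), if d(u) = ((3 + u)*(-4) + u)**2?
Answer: -108/49127 ≈ -0.0021984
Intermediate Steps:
d(u) = (-12 - 3*u)**2 (d(u) = ((-12 - 4*u) + u)**2 = (-12 - 3*u)**2)
Z(-69, -9)/(((6*10)*(-17))/d(0) + 4101) = -9/(((6*10)*(-17))/((9*(4 + 0)**2)) + 4101) = -9/((60*(-17))/((9*4**2)) + 4101) = -9/(-1020/(9*16) + 4101) = -9/(-1020/144 + 4101) = -9/(-1020*1/144 + 4101) = -9/(-85/12 + 4101) = -9/49127/12 = -9*12/49127 = -108/49127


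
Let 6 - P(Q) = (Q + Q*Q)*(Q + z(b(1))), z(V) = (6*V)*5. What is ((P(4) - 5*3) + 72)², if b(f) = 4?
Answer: 5841889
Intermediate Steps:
z(V) = 30*V
P(Q) = 6 - (120 + Q)*(Q + Q²) (P(Q) = 6 - (Q + Q*Q)*(Q + 30*4) = 6 - (Q + Q²)*(Q + 120) = 6 - (Q + Q²)*(120 + Q) = 6 - (120 + Q)*(Q + Q²))
((P(4) - 5*3) + 72)² = (((6 - 1*4³ - 121*4² - 120*4) - 5*3) + 72)² = (((6 - 1*64 - 121*16 - 480) - 15) + 72)² = (((6 - 64 - 1936 - 480) - 15) + 72)² = ((-2474 - 15) + 72)² = (-2489 + 72)² = (-2417)² = 5841889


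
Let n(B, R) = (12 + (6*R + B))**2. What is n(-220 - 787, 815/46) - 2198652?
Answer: -745293308/529 ≈ -1.4089e+6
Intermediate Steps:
n(B, R) = (12 + B + 6*R)**2 (n(B, R) = (12 + (B + 6*R))**2 = (12 + B + 6*R)**2)
n(-220 - 787, 815/46) - 2198652 = (12 + (-220 - 787) + 6*(815/46))**2 - 2198652 = (12 - 1007 + 6*(815*(1/46)))**2 - 2198652 = (12 - 1007 + 6*(815/46))**2 - 2198652 = (12 - 1007 + 2445/23)**2 - 2198652 = (-20440/23)**2 - 2198652 = 417793600/529 - 2198652 = -745293308/529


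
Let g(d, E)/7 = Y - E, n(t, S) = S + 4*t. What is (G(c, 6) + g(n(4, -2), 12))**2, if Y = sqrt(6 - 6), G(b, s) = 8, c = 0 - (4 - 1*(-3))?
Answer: 5776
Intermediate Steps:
c = -7 (c = 0 - (4 + 3) = 0 - 1*7 = 0 - 7 = -7)
Y = 0 (Y = sqrt(0) = 0)
g(d, E) = -7*E (g(d, E) = 7*(0 - E) = 7*(-E) = -7*E)
(G(c, 6) + g(n(4, -2), 12))**2 = (8 - 7*12)**2 = (8 - 84)**2 = (-76)**2 = 5776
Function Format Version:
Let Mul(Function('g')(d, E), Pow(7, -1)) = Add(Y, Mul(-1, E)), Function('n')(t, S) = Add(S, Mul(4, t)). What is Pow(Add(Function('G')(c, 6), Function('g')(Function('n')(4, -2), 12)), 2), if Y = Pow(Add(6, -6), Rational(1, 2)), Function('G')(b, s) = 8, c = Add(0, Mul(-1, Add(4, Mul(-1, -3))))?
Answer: 5776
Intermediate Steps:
c = -7 (c = Add(0, Mul(-1, Add(4, 3))) = Add(0, Mul(-1, 7)) = Add(0, -7) = -7)
Y = 0 (Y = Pow(0, Rational(1, 2)) = 0)
Function('g')(d, E) = Mul(-7, E) (Function('g')(d, E) = Mul(7, Add(0, Mul(-1, E))) = Mul(7, Mul(-1, E)) = Mul(-7, E))
Pow(Add(Function('G')(c, 6), Function('g')(Function('n')(4, -2), 12)), 2) = Pow(Add(8, Mul(-7, 12)), 2) = Pow(Add(8, -84), 2) = Pow(-76, 2) = 5776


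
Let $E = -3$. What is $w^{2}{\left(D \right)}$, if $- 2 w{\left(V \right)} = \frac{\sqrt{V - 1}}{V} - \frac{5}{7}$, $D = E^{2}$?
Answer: $\frac{2417}{15876} - \frac{5 \sqrt{2}}{63} \approx 0.040003$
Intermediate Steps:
$D = 9$ ($D = \left(-3\right)^{2} = 9$)
$w{\left(V \right)} = \frac{5}{14} - \frac{\sqrt{-1 + V}}{2 V}$ ($w{\left(V \right)} = - \frac{\frac{\sqrt{V - 1}}{V} - \frac{5}{7}}{2} = - \frac{\frac{\sqrt{-1 + V}}{V} - \frac{5}{7}}{2} = - \frac{- \frac{5}{7} + \frac{\sqrt{-1 + V}}{V}}{2} = \frac{5}{14} - \frac{\sqrt{-1 + V}}{2 V}$)
$w^{2}{\left(D \right)} = \left(\frac{5}{14} - \frac{\sqrt{-1 + 9}}{2 \cdot 9}\right)^{2} = \left(\frac{5}{14} - \frac{\sqrt{8}}{18}\right)^{2} = \left(\frac{5}{14} - \frac{2 \sqrt{2}}{18}\right)^{2} = \left(\frac{5}{14} - \frac{\sqrt{2}}{9}\right)^{2}$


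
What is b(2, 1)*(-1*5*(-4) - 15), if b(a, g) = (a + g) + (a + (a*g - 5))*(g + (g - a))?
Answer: 15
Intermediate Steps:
b(a, g) = a + g + (-a + 2*g)*(-5 + a + a*g) (b(a, g) = (a + g) + (a + (-5 + a*g))*(-a + 2*g) = (a + g) + (-5 + a + a*g)*(-a + 2*g) = (a + g) + (-a + 2*g)*(-5 + a + a*g) = a + g + (-a + 2*g)*(-5 + a + a*g))
b(2, 1)*(-1*5*(-4) - 15) = (-1*2**2 - 9*1 + 6*2 - 1*1*2**2 + 2*2*1 + 2*2*1**2)*(-1*5*(-4) - 15) = (-1*4 - 9 + 12 - 1*1*4 + 4 + 2*2*1)*(-5*(-4) - 15) = (-4 - 9 + 12 - 4 + 4 + 4)*(20 - 15) = 3*5 = 15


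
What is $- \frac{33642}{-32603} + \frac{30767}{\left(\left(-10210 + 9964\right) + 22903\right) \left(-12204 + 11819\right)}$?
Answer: $\frac{26586747199}{25854015985} \approx 1.0283$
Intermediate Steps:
$- \frac{33642}{-32603} + \frac{30767}{\left(\left(-10210 + 9964\right) + 22903\right) \left(-12204 + 11819\right)} = \left(-33642\right) \left(- \frac{1}{32603}\right) + \frac{30767}{\left(-246 + 22903\right) \left(-385\right)} = \frac{33642}{32603} + \frac{30767}{22657 \left(-385\right)} = \frac{33642}{32603} + \frac{30767}{-8722945} = \frac{33642}{32603} + 30767 \left(- \frac{1}{8722945}\right) = \frac{33642}{32603} - \frac{2797}{792995} = \frac{26586747199}{25854015985}$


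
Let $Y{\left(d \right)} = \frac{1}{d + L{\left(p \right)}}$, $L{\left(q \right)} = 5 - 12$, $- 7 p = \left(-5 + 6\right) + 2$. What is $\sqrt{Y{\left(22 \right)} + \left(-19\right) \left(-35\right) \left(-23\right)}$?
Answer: $\frac{4 i \sqrt{215085}}{15} \approx 123.67 i$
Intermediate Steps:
$p = - \frac{3}{7}$ ($p = - \frac{\left(-5 + 6\right) + 2}{7} = - \frac{1 + 2}{7} = \left(- \frac{1}{7}\right) 3 = - \frac{3}{7} \approx -0.42857$)
$L{\left(q \right)} = -7$ ($L{\left(q \right)} = 5 - 12 = -7$)
$Y{\left(d \right)} = \frac{1}{-7 + d}$ ($Y{\left(d \right)} = \frac{1}{d - 7} = \frac{1}{-7 + d}$)
$\sqrt{Y{\left(22 \right)} + \left(-19\right) \left(-35\right) \left(-23\right)} = \sqrt{\frac{1}{-7 + 22} + \left(-19\right) \left(-35\right) \left(-23\right)} = \sqrt{\frac{1}{15} + 665 \left(-23\right)} = \sqrt{\frac{1}{15} - 15295} = \sqrt{- \frac{229424}{15}} = \frac{4 i \sqrt{215085}}{15}$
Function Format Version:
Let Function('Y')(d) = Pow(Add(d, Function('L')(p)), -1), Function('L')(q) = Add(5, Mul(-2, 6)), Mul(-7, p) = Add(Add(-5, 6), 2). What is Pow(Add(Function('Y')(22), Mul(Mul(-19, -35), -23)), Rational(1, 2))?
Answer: Mul(Rational(4, 15), I, Pow(215085, Rational(1, 2))) ≈ Mul(123.67, I)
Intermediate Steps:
p = Rational(-3, 7) (p = Mul(Rational(-1, 7), Add(Add(-5, 6), 2)) = Mul(Rational(-1, 7), Add(1, 2)) = Mul(Rational(-1, 7), 3) = Rational(-3, 7) ≈ -0.42857)
Function('L')(q) = -7 (Function('L')(q) = Add(5, -12) = -7)
Function('Y')(d) = Pow(Add(-7, d), -1) (Function('Y')(d) = Pow(Add(d, -7), -1) = Pow(Add(-7, d), -1))
Pow(Add(Function('Y')(22), Mul(Mul(-19, -35), -23)), Rational(1, 2)) = Pow(Add(Pow(Add(-7, 22), -1), Mul(Mul(-19, -35), -23)), Rational(1, 2)) = Pow(Add(Pow(15, -1), Mul(665, -23)), Rational(1, 2)) = Pow(Add(Rational(1, 15), -15295), Rational(1, 2)) = Pow(Rational(-229424, 15), Rational(1, 2)) = Mul(Rational(4, 15), I, Pow(215085, Rational(1, 2)))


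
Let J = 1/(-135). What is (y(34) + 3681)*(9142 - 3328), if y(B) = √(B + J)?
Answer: 21401334 + 646*√68835/5 ≈ 2.1435e+7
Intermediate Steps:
J = -1/135 ≈ -0.0074074
y(B) = √(-1/135 + B) (y(B) = √(B - 1/135) = √(-1/135 + B))
(y(34) + 3681)*(9142 - 3328) = (√(-15 + 2025*34)/45 + 3681)*(9142 - 3328) = (√(-15 + 68850)/45 + 3681)*5814 = (√68835/45 + 3681)*5814 = (3681 + √68835/45)*5814 = 21401334 + 646*√68835/5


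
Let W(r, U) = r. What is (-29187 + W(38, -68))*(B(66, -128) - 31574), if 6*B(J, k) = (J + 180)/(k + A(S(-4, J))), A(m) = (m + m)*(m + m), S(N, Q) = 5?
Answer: 25771009837/28 ≈ 9.2039e+8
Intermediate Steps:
A(m) = 4*m**2 (A(m) = (2*m)*(2*m) = 4*m**2)
B(J, k) = (180 + J)/(6*(100 + k)) (B(J, k) = ((J + 180)/(k + 4*5**2))/6 = ((180 + J)/(k + 4*25))/6 = ((180 + J)/(k + 100))/6 = ((180 + J)/(100 + k))/6 = (180 + J)/(6*(100 + k)))
(-29187 + W(38, -68))*(B(66, -128) - 31574) = (-29187 + 38)*((180 + 66)/(6*(100 - 128)) - 31574) = -29149*((1/6)*246/(-28) - 31574) = -29149*((1/6)*(-1/28)*246 - 31574) = -29149*(-41/28 - 31574) = -29149*(-884113/28) = 25771009837/28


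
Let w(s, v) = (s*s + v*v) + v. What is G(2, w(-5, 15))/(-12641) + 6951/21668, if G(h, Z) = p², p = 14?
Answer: 83620663/273905188 ≈ 0.30529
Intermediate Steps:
w(s, v) = v + s² + v² (w(s, v) = (s² + v²) + v = v + s² + v²)
G(h, Z) = 196 (G(h, Z) = 14² = 196)
G(2, w(-5, 15))/(-12641) + 6951/21668 = 196/(-12641) + 6951/21668 = 196*(-1/12641) + 6951*(1/21668) = -196/12641 + 6951/21668 = 83620663/273905188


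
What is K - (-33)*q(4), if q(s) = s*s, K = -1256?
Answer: -728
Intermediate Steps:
q(s) = s**2
K - (-33)*q(4) = -1256 - (-33)*4**2 = -1256 - (-33)*16 = -1256 - 1*(-528) = -1256 + 528 = -728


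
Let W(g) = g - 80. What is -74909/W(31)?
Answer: 74909/49 ≈ 1528.8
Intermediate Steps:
W(g) = -80 + g
-74909/W(31) = -74909/(-80 + 31) = -74909/(-49) = -74909*(-1/49) = 74909/49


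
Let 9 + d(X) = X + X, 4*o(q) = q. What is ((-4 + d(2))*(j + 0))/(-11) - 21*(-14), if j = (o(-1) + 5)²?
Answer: 54993/176 ≈ 312.46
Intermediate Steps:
o(q) = q/4
d(X) = -9 + 2*X (d(X) = -9 + (X + X) = -9 + 2*X)
j = 361/16 (j = ((¼)*(-1) + 5)² = (-¼ + 5)² = (19/4)² = 361/16 ≈ 22.563)
((-4 + d(2))*(j + 0))/(-11) - 21*(-14) = ((-4 + (-9 + 2*2))*(361/16 + 0))/(-11) - 21*(-14) = ((-4 + (-9 + 4))*(361/16))*(-1/11) + 294 = ((-4 - 5)*(361/16))*(-1/11) + 294 = -9*361/16*(-1/11) + 294 = -3249/16*(-1/11) + 294 = 3249/176 + 294 = 54993/176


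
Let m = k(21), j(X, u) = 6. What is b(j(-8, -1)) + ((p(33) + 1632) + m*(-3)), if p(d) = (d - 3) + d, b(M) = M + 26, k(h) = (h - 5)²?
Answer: 959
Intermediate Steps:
k(h) = (-5 + h)²
m = 256 (m = (-5 + 21)² = 16² = 256)
b(M) = 26 + M
p(d) = -3 + 2*d (p(d) = (-3 + d) + d = -3 + 2*d)
b(j(-8, -1)) + ((p(33) + 1632) + m*(-3)) = (26 + 6) + (((-3 + 2*33) + 1632) + 256*(-3)) = 32 + (((-3 + 66) + 1632) - 768) = 32 + ((63 + 1632) - 768) = 32 + (1695 - 768) = 32 + 927 = 959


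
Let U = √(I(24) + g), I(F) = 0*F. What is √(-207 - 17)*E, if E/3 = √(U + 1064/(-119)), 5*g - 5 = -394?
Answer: 12*I*√1190*√(-760 + 17*I*√1945)/85 ≈ -147.22 + 60.394*I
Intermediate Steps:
I(F) = 0
g = -389/5 (g = 1 + (⅕)*(-394) = 1 - 394/5 = -389/5 ≈ -77.800)
U = I*√1945/5 (U = √(0 - 389/5) = √(-389/5) = I*√1945/5 ≈ 8.8204*I)
E = 3*√(-152/17 + I*√1945/5) (E = 3*√(I*√1945/5 + 1064/(-119)) = 3*√(I*√1945/5 + 1064*(-1/119)) = 3*√(I*√1945/5 - 152/17) = 3*√(-152/17 + I*√1945/5) ≈ 4.0352 + 9.8363*I)
√(-207 - 17)*E = √(-207 - 17)*(3*√(-64600 + 1445*I*√1945)/85) = √(-224)*(3*√(-64600 + 1445*I*√1945)/85) = (4*I*√14)*(3*√(-64600 + 1445*I*√1945)/85) = 12*I*√14*√(-64600 + 1445*I*√1945)/85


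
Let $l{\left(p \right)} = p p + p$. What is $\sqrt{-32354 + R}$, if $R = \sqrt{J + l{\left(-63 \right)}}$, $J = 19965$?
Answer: $\sqrt{-32354 + \sqrt{23871}} \approx 179.44 i$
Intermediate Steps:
$l{\left(p \right)} = p + p^{2}$ ($l{\left(p \right)} = p^{2} + p = p + p^{2}$)
$R = \sqrt{23871}$ ($R = \sqrt{19965 - 63 \left(1 - 63\right)} = \sqrt{19965 - -3906} = \sqrt{19965 + 3906} = \sqrt{23871} \approx 154.5$)
$\sqrt{-32354 + R} = \sqrt{-32354 + \sqrt{23871}}$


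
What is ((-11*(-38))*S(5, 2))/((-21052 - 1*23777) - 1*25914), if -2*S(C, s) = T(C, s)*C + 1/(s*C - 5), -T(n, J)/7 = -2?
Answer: 24453/117905 ≈ 0.20740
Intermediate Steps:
T(n, J) = 14 (T(n, J) = -7*(-2) = 14)
S(C, s) = -7*C - 1/(2*(-5 + C*s)) (S(C, s) = -(14*C + 1/(s*C - 5))/2 = -(14*C + 1/(C*s - 5))/2 = -(14*C + 1/(-5 + C*s))/2 = -(1/(-5 + C*s) + 14*C)/2 = -7*C - 1/(2*(-5 + C*s)))
((-11*(-38))*S(5, 2))/((-21052 - 1*23777) - 1*25914) = ((-11*(-38))*((-1 + 70*5 - 14*2*5²)/(2*(-5 + 5*2))))/((-21052 - 1*23777) - 1*25914) = (418*((-1 + 350 - 14*2*25)/(2*(-5 + 10))))/((-21052 - 23777) - 25914) = (418*((½)*(-1 + 350 - 700)/5))/(-44829 - 25914) = (418*((½)*(⅕)*(-351)))/(-70743) = (418*(-351/10))*(-1/70743) = -73359/5*(-1/70743) = 24453/117905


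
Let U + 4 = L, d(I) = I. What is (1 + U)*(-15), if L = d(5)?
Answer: -30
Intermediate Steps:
L = 5
U = 1 (U = -4 + 5 = 1)
(1 + U)*(-15) = (1 + 1)*(-15) = 2*(-15) = -30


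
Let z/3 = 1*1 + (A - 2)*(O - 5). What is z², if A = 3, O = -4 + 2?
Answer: 324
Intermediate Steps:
O = -2
z = -18 (z = 3*(1*1 + (3 - 2)*(-2 - 5)) = 3*(1 + 1*(-7)) = 3*(1 - 7) = 3*(-6) = -18)
z² = (-18)² = 324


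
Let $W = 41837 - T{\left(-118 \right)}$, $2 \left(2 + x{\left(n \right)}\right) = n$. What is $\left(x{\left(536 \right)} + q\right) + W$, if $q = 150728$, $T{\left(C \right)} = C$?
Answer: $192949$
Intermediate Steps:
$x{\left(n \right)} = -2 + \frac{n}{2}$
$W = 41955$ ($W = 41837 - -118 = 41837 + 118 = 41955$)
$\left(x{\left(536 \right)} + q\right) + W = \left(\left(-2 + \frac{1}{2} \cdot 536\right) + 150728\right) + 41955 = \left(\left(-2 + 268\right) + 150728\right) + 41955 = \left(266 + 150728\right) + 41955 = 150994 + 41955 = 192949$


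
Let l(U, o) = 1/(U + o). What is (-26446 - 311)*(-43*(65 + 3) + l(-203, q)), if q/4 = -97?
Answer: 15412790115/197 ≈ 7.8238e+7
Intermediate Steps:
q = -388 (q = 4*(-97) = -388)
(-26446 - 311)*(-43*(65 + 3) + l(-203, q)) = (-26446 - 311)*(-43*(65 + 3) + 1/(-203 - 388)) = -26757*(-43*68 + 1/(-591)) = -26757*(-2924 - 1/591) = -26757*(-1728085/591) = 15412790115/197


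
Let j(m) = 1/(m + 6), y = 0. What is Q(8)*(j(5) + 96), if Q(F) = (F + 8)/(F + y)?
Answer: 2114/11 ≈ 192.18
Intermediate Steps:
Q(F) = (8 + F)/F (Q(F) = (F + 8)/(F + 0) = (8 + F)/F)
j(m) = 1/(6 + m)
Q(8)*(j(5) + 96) = ((8 + 8)/8)*(1/(6 + 5) + 96) = ((⅛)*16)*(1/11 + 96) = 2*(1/11 + 96) = 2*(1057/11) = 2114/11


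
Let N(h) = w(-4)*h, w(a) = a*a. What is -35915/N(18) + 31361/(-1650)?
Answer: -1034723/7200 ≈ -143.71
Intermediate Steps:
w(a) = a²
N(h) = 16*h (N(h) = (-4)²*h = 16*h)
-35915/N(18) + 31361/(-1650) = -35915/(16*18) + 31361/(-1650) = -35915/288 + 31361*(-1/1650) = -35915*1/288 - 2851/150 = -35915/288 - 2851/150 = -1034723/7200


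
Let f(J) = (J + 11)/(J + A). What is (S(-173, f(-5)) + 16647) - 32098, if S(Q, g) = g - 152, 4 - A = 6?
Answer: -109227/7 ≈ -15604.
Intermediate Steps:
A = -2 (A = 4 - 1*6 = 4 - 6 = -2)
f(J) = (11 + J)/(-2 + J) (f(J) = (J + 11)/(J - 2) = (11 + J)/(-2 + J))
S(Q, g) = -152 + g
(S(-173, f(-5)) + 16647) - 32098 = ((-152 + (11 - 5)/(-2 - 5)) + 16647) - 32098 = ((-152 + 6/(-7)) + 16647) - 32098 = ((-152 - 1/7*6) + 16647) - 32098 = ((-152 - 6/7) + 16647) - 32098 = (-1070/7 + 16647) - 32098 = 115459/7 - 32098 = -109227/7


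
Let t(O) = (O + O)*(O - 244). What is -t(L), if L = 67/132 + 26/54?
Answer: 339218975/705672 ≈ 480.70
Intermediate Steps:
L = 1175/1188 (L = 67*(1/132) + 26*(1/54) = 67/132 + 13/27 = 1175/1188 ≈ 0.98906)
t(O) = 2*O*(-244 + O) (t(O) = (2*O)*(-244 + O) = 2*O*(-244 + O))
-t(L) = -2*1175*(-244 + 1175/1188)/1188 = -2*1175*(-288697)/(1188*1188) = -1*(-339218975/705672) = 339218975/705672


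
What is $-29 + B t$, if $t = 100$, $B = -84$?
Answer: $-8429$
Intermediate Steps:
$-29 + B t = -29 - 8400 = -8429$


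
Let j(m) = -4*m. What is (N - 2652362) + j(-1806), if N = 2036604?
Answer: -608534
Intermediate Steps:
(N - 2652362) + j(-1806) = (2036604 - 2652362) - 4*(-1806) = -615758 + 7224 = -608534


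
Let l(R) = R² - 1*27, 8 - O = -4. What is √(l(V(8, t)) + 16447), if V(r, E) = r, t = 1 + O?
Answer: 2*√4121 ≈ 128.39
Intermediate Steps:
O = 12 (O = 8 - 1*(-4) = 8 + 4 = 12)
t = 13 (t = 1 + 12 = 13)
l(R) = -27 + R² (l(R) = R² - 27 = -27 + R²)
√(l(V(8, t)) + 16447) = √((-27 + 8²) + 16447) = √((-27 + 64) + 16447) = √(37 + 16447) = √16484 = 2*√4121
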